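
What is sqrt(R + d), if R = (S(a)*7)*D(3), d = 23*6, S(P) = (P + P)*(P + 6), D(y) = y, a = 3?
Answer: 2*sqrt(318) ≈ 35.665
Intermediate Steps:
S(P) = 2*P*(6 + P) (S(P) = (2*P)*(6 + P) = 2*P*(6 + P))
d = 138
R = 1134 (R = ((2*3*(6 + 3))*7)*3 = ((2*3*9)*7)*3 = (54*7)*3 = 378*3 = 1134)
sqrt(R + d) = sqrt(1134 + 138) = sqrt(1272) = 2*sqrt(318)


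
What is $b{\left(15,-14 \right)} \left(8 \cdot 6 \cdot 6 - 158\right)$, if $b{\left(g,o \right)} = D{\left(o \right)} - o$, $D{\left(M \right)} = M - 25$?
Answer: $-3250$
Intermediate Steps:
$D{\left(M \right)} = -25 + M$ ($D{\left(M \right)} = M - 25 = -25 + M$)
$b{\left(g,o \right)} = -25$ ($b{\left(g,o \right)} = \left(-25 + o\right) - o = -25$)
$b{\left(15,-14 \right)} \left(8 \cdot 6 \cdot 6 - 158\right) = - 25 \left(8 \cdot 6 \cdot 6 - 158\right) = - 25 \left(48 \cdot 6 - 158\right) = - 25 \left(288 - 158\right) = \left(-25\right) 130 = -3250$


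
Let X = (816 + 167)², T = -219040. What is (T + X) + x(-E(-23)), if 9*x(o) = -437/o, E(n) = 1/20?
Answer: 6733981/9 ≈ 7.4822e+5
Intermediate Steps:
E(n) = 1/20
X = 966289 (X = 983² = 966289)
x(o) = -437/(9*o) (x(o) = (-437/o)/9 = -437/(9*o))
(T + X) + x(-E(-23)) = (-219040 + 966289) - 437/(9*((-1*1/20))) = 747249 - 437/(9*(-1/20)) = 747249 - 437/9*(-20) = 747249 + 8740/9 = 6733981/9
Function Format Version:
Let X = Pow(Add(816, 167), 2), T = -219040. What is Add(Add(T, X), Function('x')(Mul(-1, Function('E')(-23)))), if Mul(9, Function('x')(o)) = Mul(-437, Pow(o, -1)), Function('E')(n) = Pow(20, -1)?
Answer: Rational(6733981, 9) ≈ 7.4822e+5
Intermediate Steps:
Function('E')(n) = Rational(1, 20)
X = 966289 (X = Pow(983, 2) = 966289)
Function('x')(o) = Mul(Rational(-437, 9), Pow(o, -1)) (Function('x')(o) = Mul(Rational(1, 9), Mul(-437, Pow(o, -1))) = Mul(Rational(-437, 9), Pow(o, -1)))
Add(Add(T, X), Function('x')(Mul(-1, Function('E')(-23)))) = Add(Add(-219040, 966289), Mul(Rational(-437, 9), Pow(Mul(-1, Rational(1, 20)), -1))) = Add(747249, Mul(Rational(-437, 9), Pow(Rational(-1, 20), -1))) = Add(747249, Mul(Rational(-437, 9), -20)) = Add(747249, Rational(8740, 9)) = Rational(6733981, 9)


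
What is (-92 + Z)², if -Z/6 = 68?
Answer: 250000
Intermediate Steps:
Z = -408 (Z = -6*68 = -408)
(-92 + Z)² = (-92 - 408)² = (-500)² = 250000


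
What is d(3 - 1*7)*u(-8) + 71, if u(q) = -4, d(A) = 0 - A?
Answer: 55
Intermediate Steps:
d(A) = -A
d(3 - 1*7)*u(-8) + 71 = -(3 - 1*7)*(-4) + 71 = -(3 - 7)*(-4) + 71 = -1*(-4)*(-4) + 71 = 4*(-4) + 71 = -16 + 71 = 55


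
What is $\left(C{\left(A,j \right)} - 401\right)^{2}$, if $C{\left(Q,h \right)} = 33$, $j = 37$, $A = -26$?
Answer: $135424$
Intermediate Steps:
$\left(C{\left(A,j \right)} - 401\right)^{2} = \left(33 - 401\right)^{2} = \left(-368\right)^{2} = 135424$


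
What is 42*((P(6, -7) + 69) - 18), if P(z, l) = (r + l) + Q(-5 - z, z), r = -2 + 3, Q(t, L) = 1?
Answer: 1932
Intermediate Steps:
r = 1
P(z, l) = 2 + l (P(z, l) = (1 + l) + 1 = 2 + l)
42*((P(6, -7) + 69) - 18) = 42*(((2 - 7) + 69) - 18) = 42*((-5 + 69) - 18) = 42*(64 - 18) = 42*46 = 1932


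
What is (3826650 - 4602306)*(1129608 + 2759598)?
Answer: -3016685969136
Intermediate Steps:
(3826650 - 4602306)*(1129608 + 2759598) = -775656*3889206 = -3016685969136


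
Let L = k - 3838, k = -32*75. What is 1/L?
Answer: -1/6238 ≈ -0.00016031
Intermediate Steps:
k = -2400
L = -6238 (L = -2400 - 3838 = -6238)
1/L = 1/(-6238) = -1/6238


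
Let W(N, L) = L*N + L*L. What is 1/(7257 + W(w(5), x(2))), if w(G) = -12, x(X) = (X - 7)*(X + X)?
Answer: 1/7897 ≈ 0.00012663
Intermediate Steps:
x(X) = 2*X*(-7 + X) (x(X) = (-7 + X)*(2*X) = 2*X*(-7 + X))
W(N, L) = L² + L*N (W(N, L) = L*N + L² = L² + L*N)
1/(7257 + W(w(5), x(2))) = 1/(7257 + (2*2*(-7 + 2))*(2*2*(-7 + 2) - 12)) = 1/(7257 + (2*2*(-5))*(2*2*(-5) - 12)) = 1/(7257 - 20*(-20 - 12)) = 1/(7257 - 20*(-32)) = 1/(7257 + 640) = 1/7897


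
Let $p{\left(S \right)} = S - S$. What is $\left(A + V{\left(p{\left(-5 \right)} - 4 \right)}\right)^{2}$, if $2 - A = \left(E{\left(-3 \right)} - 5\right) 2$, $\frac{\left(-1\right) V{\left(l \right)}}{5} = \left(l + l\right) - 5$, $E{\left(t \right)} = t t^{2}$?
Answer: $17161$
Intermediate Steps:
$p{\left(S \right)} = 0$
$E{\left(t \right)} = t^{3}$
$V{\left(l \right)} = 25 - 10 l$ ($V{\left(l \right)} = - 5 \left(\left(l + l\right) - 5\right) = - 5 \left(2 l - 5\right) = - 5 \left(-5 + 2 l\right) = 25 - 10 l$)
$A = 66$ ($A = 2 - \left(\left(-3\right)^{3} - 5\right) 2 = 2 - \left(-27 - 5\right) 2 = 2 - \left(-32\right) 2 = 2 - -64 = 2 + 64 = 66$)
$\left(A + V{\left(p{\left(-5 \right)} - 4 \right)}\right)^{2} = \left(66 - \left(-25 + 10 \left(0 - 4\right)\right)\right)^{2} = \left(66 + \left(25 - -40\right)\right)^{2} = \left(66 + \left(25 + 40\right)\right)^{2} = \left(66 + 65\right)^{2} = 131^{2} = 17161$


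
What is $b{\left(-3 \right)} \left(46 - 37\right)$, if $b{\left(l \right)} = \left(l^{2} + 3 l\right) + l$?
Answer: $-27$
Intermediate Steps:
$b{\left(l \right)} = l^{2} + 4 l$
$b{\left(-3 \right)} \left(46 - 37\right) = - 3 \left(4 - 3\right) \left(46 - 37\right) = \left(-3\right) 1 \cdot 9 = \left(-3\right) 9 = -27$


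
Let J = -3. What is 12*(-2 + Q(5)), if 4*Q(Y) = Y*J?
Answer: -69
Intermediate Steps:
Q(Y) = -3*Y/4 (Q(Y) = (Y*(-3))/4 = (-3*Y)/4 = -3*Y/4)
12*(-2 + Q(5)) = 12*(-2 - ¾*5) = 12*(-2 - 15/4) = 12*(-23/4) = -69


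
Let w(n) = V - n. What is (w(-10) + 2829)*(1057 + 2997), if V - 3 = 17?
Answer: 11590386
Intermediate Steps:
V = 20 (V = 3 + 17 = 20)
w(n) = 20 - n
(w(-10) + 2829)*(1057 + 2997) = ((20 - 1*(-10)) + 2829)*(1057 + 2997) = ((20 + 10) + 2829)*4054 = (30 + 2829)*4054 = 2859*4054 = 11590386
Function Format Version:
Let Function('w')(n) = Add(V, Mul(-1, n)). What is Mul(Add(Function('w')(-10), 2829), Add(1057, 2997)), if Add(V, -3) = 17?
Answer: 11590386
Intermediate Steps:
V = 20 (V = Add(3, 17) = 20)
Function('w')(n) = Add(20, Mul(-1, n))
Mul(Add(Function('w')(-10), 2829), Add(1057, 2997)) = Mul(Add(Add(20, Mul(-1, -10)), 2829), Add(1057, 2997)) = Mul(Add(Add(20, 10), 2829), 4054) = Mul(Add(30, 2829), 4054) = Mul(2859, 4054) = 11590386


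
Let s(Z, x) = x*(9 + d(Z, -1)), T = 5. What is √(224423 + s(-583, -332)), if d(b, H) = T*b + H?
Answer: √1189547 ≈ 1090.7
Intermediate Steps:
d(b, H) = H + 5*b (d(b, H) = 5*b + H = H + 5*b)
s(Z, x) = x*(8 + 5*Z) (s(Z, x) = x*(9 + (-1 + 5*Z)) = x*(8 + 5*Z))
√(224423 + s(-583, -332)) = √(224423 - 332*(8 + 5*(-583))) = √(224423 - 332*(8 - 2915)) = √(224423 - 332*(-2907)) = √(224423 + 965124) = √1189547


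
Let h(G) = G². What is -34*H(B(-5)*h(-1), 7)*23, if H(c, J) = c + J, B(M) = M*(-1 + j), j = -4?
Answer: -25024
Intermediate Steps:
B(M) = -5*M (B(M) = M*(-1 - 4) = M*(-5) = -5*M)
H(c, J) = J + c
-34*H(B(-5)*h(-1), 7)*23 = -34*(7 - 5*(-5)*(-1)²)*23 = -34*(7 + 25*1)*23 = -34*(7 + 25)*23 = -34*32*23 = -1088*23 = -25024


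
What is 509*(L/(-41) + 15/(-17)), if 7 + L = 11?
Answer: -347647/697 ≈ -498.78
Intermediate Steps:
L = 4 (L = -7 + 11 = 4)
509*(L/(-41) + 15/(-17)) = 509*(4/(-41) + 15/(-17)) = 509*(4*(-1/41) + 15*(-1/17)) = 509*(-4/41 - 15/17) = 509*(-683/697) = -347647/697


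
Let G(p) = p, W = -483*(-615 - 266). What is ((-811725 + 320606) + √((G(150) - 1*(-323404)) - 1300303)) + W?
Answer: -65596 + I*√976749 ≈ -65596.0 + 988.31*I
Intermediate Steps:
W = 425523 (W = -483*(-881) = 425523)
((-811725 + 320606) + √((G(150) - 1*(-323404)) - 1300303)) + W = ((-811725 + 320606) + √((150 - 1*(-323404)) - 1300303)) + 425523 = (-491119 + √((150 + 323404) - 1300303)) + 425523 = (-491119 + √(323554 - 1300303)) + 425523 = (-491119 + √(-976749)) + 425523 = (-491119 + I*√976749) + 425523 = -65596 + I*√976749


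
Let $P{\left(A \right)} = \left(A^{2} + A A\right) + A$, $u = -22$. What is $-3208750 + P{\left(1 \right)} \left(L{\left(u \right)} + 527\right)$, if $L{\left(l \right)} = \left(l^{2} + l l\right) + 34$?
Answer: $-3204163$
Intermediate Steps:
$L{\left(l \right)} = 34 + 2 l^{2}$ ($L{\left(l \right)} = \left(l^{2} + l^{2}\right) + 34 = 2 l^{2} + 34 = 34 + 2 l^{2}$)
$P{\left(A \right)} = A + 2 A^{2}$ ($P{\left(A \right)} = \left(A^{2} + A^{2}\right) + A = 2 A^{2} + A = A + 2 A^{2}$)
$-3208750 + P{\left(1 \right)} \left(L{\left(u \right)} + 527\right) = -3208750 + 1 \left(1 + 2 \cdot 1\right) \left(\left(34 + 2 \left(-22\right)^{2}\right) + 527\right) = -3208750 + 1 \left(1 + 2\right) \left(\left(34 + 2 \cdot 484\right) + 527\right) = -3208750 + 1 \cdot 3 \left(\left(34 + 968\right) + 527\right) = -3208750 + 3 \left(1002 + 527\right) = -3208750 + 3 \cdot 1529 = -3208750 + 4587 = -3204163$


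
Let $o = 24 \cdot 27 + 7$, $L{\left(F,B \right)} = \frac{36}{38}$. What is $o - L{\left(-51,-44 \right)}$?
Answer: $\frac{12427}{19} \approx 654.05$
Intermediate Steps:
$L{\left(F,B \right)} = \frac{18}{19}$ ($L{\left(F,B \right)} = 36 \cdot \frac{1}{38} = \frac{18}{19}$)
$o = 655$ ($o = 648 + 7 = 655$)
$o - L{\left(-51,-44 \right)} = 655 - \frac{18}{19} = \frac{12427}{19}$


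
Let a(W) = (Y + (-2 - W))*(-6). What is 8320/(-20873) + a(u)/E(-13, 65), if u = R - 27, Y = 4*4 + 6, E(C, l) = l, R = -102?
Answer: -19201262/1356745 ≈ -14.152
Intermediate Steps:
Y = 22 (Y = 16 + 6 = 22)
u = -129 (u = -102 - 27 = -129)
a(W) = -120 + 6*W (a(W) = (22 + (-2 - W))*(-6) = (20 - W)*(-6) = -120 + 6*W)
8320/(-20873) + a(u)/E(-13, 65) = 8320/(-20873) + (-120 + 6*(-129))/65 = 8320*(-1/20873) + (-120 - 774)*(1/65) = -8320/20873 - 894*1/65 = -8320/20873 - 894/65 = -19201262/1356745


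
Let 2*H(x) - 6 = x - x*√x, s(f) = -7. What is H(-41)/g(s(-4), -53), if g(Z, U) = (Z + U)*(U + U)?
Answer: -7/2544 + 41*I*√41/12720 ≈ -0.0027516 + 0.020639*I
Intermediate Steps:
g(Z, U) = 2*U*(U + Z) (g(Z, U) = (U + Z)*(2*U) = 2*U*(U + Z))
H(x) = 3 + x/2 - x^(3/2)/2 (H(x) = 3 + (x - x*√x)/2 = 3 + (x - x^(3/2))/2 = 3 + (x/2 - x^(3/2)/2) = 3 + x/2 - x^(3/2)/2)
H(-41)/g(s(-4), -53) = (3 + (½)*(-41) - (-41)*I*√41/2)/((2*(-53)*(-53 - 7))) = (3 - 41/2 - (-41)*I*√41/2)/((2*(-53)*(-60))) = (3 - 41/2 + 41*I*√41/2)/6360 = (-35/2 + 41*I*√41/2)*(1/6360) = -7/2544 + 41*I*√41/12720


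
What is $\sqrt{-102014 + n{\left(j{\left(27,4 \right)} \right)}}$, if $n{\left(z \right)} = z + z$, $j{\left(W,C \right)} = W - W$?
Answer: $i \sqrt{102014} \approx 319.4 i$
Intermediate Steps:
$j{\left(W,C \right)} = 0$
$n{\left(z \right)} = 2 z$
$\sqrt{-102014 + n{\left(j{\left(27,4 \right)} \right)}} = \sqrt{-102014 + 2 \cdot 0} = \sqrt{-102014 + 0} = \sqrt{-102014} = i \sqrt{102014}$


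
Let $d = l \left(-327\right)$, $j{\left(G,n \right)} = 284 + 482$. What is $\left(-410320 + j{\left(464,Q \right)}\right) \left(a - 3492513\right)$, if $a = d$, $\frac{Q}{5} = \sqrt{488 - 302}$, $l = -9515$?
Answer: $156084305832$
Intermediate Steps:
$Q = 5 \sqrt{186}$ ($Q = 5 \sqrt{488 - 302} = 5 \sqrt{186} \approx 68.191$)
$j{\left(G,n \right)} = 766$
$d = 3111405$ ($d = \left(-9515\right) \left(-327\right) = 3111405$)
$a = 3111405$
$\left(-410320 + j{\left(464,Q \right)}\right) \left(a - 3492513\right) = \left(-410320 + 766\right) \left(3111405 - 3492513\right) = \left(-409554\right) \left(-381108\right) = 156084305832$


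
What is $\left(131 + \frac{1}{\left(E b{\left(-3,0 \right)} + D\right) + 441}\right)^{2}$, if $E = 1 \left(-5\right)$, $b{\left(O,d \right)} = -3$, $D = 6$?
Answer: $\frac{3663033529}{213444} \approx 17162.0$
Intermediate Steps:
$E = -5$
$\left(131 + \frac{1}{\left(E b{\left(-3,0 \right)} + D\right) + 441}\right)^{2} = \left(131 + \frac{1}{\left(\left(-5\right) \left(-3\right) + 6\right) + 441}\right)^{2} = \left(131 + \frac{1}{\left(15 + 6\right) + 441}\right)^{2} = \left(131 + \frac{1}{21 + 441}\right)^{2} = \left(131 + \frac{1}{462}\right)^{2} = \left(\frac{60523}{462}\right)^{2} = \frac{3663033529}{213444}$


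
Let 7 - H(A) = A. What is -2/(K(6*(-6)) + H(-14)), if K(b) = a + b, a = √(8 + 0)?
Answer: 30/217 + 4*√2/217 ≈ 0.16432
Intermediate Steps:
H(A) = 7 - A
a = 2*√2 (a = √8 = 2*√2 ≈ 2.8284)
K(b) = b + 2*√2 (K(b) = 2*√2 + b = b + 2*√2)
-2/(K(6*(-6)) + H(-14)) = -2/((6*(-6) + 2*√2) + (7 - 1*(-14))) = -2/((-36 + 2*√2) + (7 + 14)) = -2/((-36 + 2*√2) + 21) = -2/(-15 + 2*√2)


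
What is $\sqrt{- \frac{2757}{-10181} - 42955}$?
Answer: $\frac{i \sqrt{4452376279738}}{10181} \approx 207.26 i$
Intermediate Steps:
$\sqrt{- \frac{2757}{-10181} - 42955} = \sqrt{\left(-2757\right) \left(- \frac{1}{10181}\right) - 42955} = \sqrt{\frac{2757}{10181} - 42955} = \sqrt{- \frac{437322098}{10181}} = \frac{i \sqrt{4452376279738}}{10181}$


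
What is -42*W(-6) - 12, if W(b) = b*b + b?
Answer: -1272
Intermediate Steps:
W(b) = b + b² (W(b) = b² + b = b + b²)
-42*W(-6) - 12 = -(-252)*(1 - 6) - 12 = -(-252)*(-5) - 12 = -42*30 - 12 = -1260 - 12 = -1272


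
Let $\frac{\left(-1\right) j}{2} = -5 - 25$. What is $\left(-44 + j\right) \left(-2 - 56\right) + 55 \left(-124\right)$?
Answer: $-7748$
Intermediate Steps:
$j = 60$ ($j = - 2 \left(-5 - 25\right) = \left(-2\right) \left(-30\right) = 60$)
$\left(-44 + j\right) \left(-2 - 56\right) + 55 \left(-124\right) = \left(-44 + 60\right) \left(-2 - 56\right) + 55 \left(-124\right) = 16 \left(-58\right) - 6820 = -928 - 6820 = -7748$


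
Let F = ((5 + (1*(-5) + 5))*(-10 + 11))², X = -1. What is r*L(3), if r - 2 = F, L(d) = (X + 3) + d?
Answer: 135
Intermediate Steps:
L(d) = 2 + d (L(d) = (-1 + 3) + d = 2 + d)
F = 25 (F = ((5 + (-5 + 5))*1)² = ((5 + 0)*1)² = (5*1)² = 5² = 25)
r = 27 (r = 2 + 25 = 27)
r*L(3) = 27*(2 + 3) = 27*5 = 135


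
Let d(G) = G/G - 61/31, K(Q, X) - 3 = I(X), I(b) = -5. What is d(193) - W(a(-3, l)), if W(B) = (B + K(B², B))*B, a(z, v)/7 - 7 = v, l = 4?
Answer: -179055/31 ≈ -5776.0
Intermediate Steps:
a(z, v) = 49 + 7*v
K(Q, X) = -2 (K(Q, X) = 3 - 5 = -2)
W(B) = B*(-2 + B) (W(B) = (B - 2)*B = (-2 + B)*B = B*(-2 + B))
d(G) = -30/31 (d(G) = 1 - 61*1/31 = 1 - 61/31 = -30/31)
d(193) - W(a(-3, l)) = -30/31 - (49 + 7*4)*(-2 + (49 + 7*4)) = -30/31 - (49 + 28)*(-2 + (49 + 28)) = -30/31 - 77*(-2 + 77) = -30/31 - 77*75 = -30/31 - 1*5775 = -30/31 - 5775 = -179055/31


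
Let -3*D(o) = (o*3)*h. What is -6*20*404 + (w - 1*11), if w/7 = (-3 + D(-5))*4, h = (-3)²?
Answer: -47315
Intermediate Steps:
h = 9
D(o) = -9*o (D(o) = -o*3*9/3 = -3*o*9/3 = -9*o)
w = 1176 (w = 7*((-3 - 9*(-5))*4) = 7*((-3 + 45)*4) = 7*(42*4) = 7*168 = 1176)
-6*20*404 + (w - 1*11) = -6*20*404 + (1176 - 1*11) = -120*404 + (1176 - 11) = -48480 + 1165 = -47315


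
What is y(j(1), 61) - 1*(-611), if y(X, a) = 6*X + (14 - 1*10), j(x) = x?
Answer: 621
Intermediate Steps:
y(X, a) = 4 + 6*X (y(X, a) = 6*X + (14 - 10) = 6*X + 4 = 4 + 6*X)
y(j(1), 61) - 1*(-611) = (4 + 6*1) - 1*(-611) = (4 + 6) + 611 = 10 + 611 = 621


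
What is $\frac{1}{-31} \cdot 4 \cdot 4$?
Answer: $- \frac{16}{31} \approx -0.51613$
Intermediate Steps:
$\frac{1}{-31} \cdot 4 \cdot 4 = \left(- \frac{1}{31}\right) 4 \cdot 4 = \left(- \frac{4}{31}\right) 4 = - \frac{16}{31}$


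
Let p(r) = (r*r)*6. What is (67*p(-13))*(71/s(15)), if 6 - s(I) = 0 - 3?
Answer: 1607866/3 ≈ 5.3596e+5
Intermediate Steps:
s(I) = 9 (s(I) = 6 - (0 - 3) = 6 - 1*(-3) = 6 + 3 = 9)
p(r) = 6*r**2 (p(r) = r**2*6 = 6*r**2)
(67*p(-13))*(71/s(15)) = (67*(6*(-13)**2))*(71/9) = (67*(6*169))*(71*(1/9)) = (67*1014)*(71/9) = 67938*(71/9) = 1607866/3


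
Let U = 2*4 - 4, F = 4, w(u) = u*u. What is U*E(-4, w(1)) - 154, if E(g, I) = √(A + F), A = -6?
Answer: -154 + 4*I*√2 ≈ -154.0 + 5.6569*I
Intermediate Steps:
w(u) = u²
U = 4 (U = 8 - 4 = 4)
E(g, I) = I*√2 (E(g, I) = √(-6 + 4) = √(-2) = I*√2)
U*E(-4, w(1)) - 154 = 4*(I*√2) - 154 = 4*I*√2 - 154 = -154 + 4*I*√2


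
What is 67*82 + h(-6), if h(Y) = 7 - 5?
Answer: 5496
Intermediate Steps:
h(Y) = 2
67*82 + h(-6) = 67*82 + 2 = 5494 + 2 = 5496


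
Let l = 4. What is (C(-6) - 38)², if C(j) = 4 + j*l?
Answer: 3364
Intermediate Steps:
C(j) = 4 + 4*j (C(j) = 4 + j*4 = 4 + 4*j)
(C(-6) - 38)² = ((4 + 4*(-6)) - 38)² = ((4 - 24) - 38)² = (-20 - 38)² = (-58)² = 3364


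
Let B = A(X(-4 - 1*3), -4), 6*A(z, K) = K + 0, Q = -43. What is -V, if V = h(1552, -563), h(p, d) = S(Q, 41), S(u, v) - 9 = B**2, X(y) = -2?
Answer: -85/9 ≈ -9.4444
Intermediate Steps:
A(z, K) = K/6 (A(z, K) = (K + 0)/6 = K/6)
B = -2/3 (B = (1/6)*(-4) = -2/3 ≈ -0.66667)
S(u, v) = 85/9 (S(u, v) = 9 + (-2/3)**2 = 9 + 4/9 = 85/9)
h(p, d) = 85/9
V = 85/9 ≈ 9.4444
-V = -1*85/9 = -85/9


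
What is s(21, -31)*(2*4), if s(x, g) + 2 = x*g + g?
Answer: -5472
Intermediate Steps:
s(x, g) = -2 + g + g*x (s(x, g) = -2 + (x*g + g) = -2 + (g*x + g) = -2 + (g + g*x) = -2 + g + g*x)
s(21, -31)*(2*4) = (-2 - 31 - 31*21)*(2*4) = (-2 - 31 - 651)*8 = -684*8 = -5472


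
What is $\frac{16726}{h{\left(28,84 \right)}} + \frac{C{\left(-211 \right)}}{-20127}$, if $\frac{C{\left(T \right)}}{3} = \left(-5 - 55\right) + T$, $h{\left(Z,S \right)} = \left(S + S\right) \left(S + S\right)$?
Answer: $\frac{59931719}{94677408} \approx 0.63301$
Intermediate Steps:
$h{\left(Z,S \right)} = 4 S^{2}$ ($h{\left(Z,S \right)} = 2 S 2 S = 4 S^{2}$)
$C{\left(T \right)} = -180 + 3 T$ ($C{\left(T \right)} = 3 \left(\left(-5 - 55\right) + T\right) = 3 \left(-60 + T\right) = -180 + 3 T$)
$\frac{16726}{h{\left(28,84 \right)}} + \frac{C{\left(-211 \right)}}{-20127} = \frac{16726}{4 \cdot 84^{2}} + \frac{-180 + 3 \left(-211\right)}{-20127} = \frac{16726}{4 \cdot 7056} + \left(-180 - 633\right) \left(- \frac{1}{20127}\right) = \frac{16726}{28224} - - \frac{271}{6709} = 16726 \cdot \frac{1}{28224} + \frac{271}{6709} = \frac{8363}{14112} + \frac{271}{6709} = \frac{59931719}{94677408}$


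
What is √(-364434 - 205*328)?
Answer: I*√431674 ≈ 657.02*I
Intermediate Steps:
√(-364434 - 205*328) = √(-364434 - 67240) = √(-431674) = I*√431674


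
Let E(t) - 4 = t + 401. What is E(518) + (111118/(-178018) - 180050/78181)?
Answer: 6402614327938/6958812629 ≈ 920.07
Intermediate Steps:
E(t) = 405 + t (E(t) = 4 + (t + 401) = 4 + (401 + t) = 405 + t)
E(518) + (111118/(-178018) - 180050/78181) = (405 + 518) + (111118/(-178018) - 180050/78181) = 923 + (111118*(-1/178018) - 180050*1/78181) = 923 + (-55559/89009 - 180050/78181) = 923 - 20369728629/6958812629 = 6402614327938/6958812629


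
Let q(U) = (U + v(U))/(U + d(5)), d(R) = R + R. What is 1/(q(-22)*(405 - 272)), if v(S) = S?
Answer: 3/1463 ≈ 0.0020506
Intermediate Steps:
d(R) = 2*R
q(U) = 2*U/(10 + U) (q(U) = (U + U)/(U + 2*5) = (2*U)/(U + 10) = (2*U)/(10 + U) = 2*U/(10 + U))
1/(q(-22)*(405 - 272)) = 1/((2*(-22)/(10 - 22))*(405 - 272)) = 1/((2*(-22)/(-12))*133) = 1/((2*(-22)*(-1/12))*133) = 1/((11/3)*133) = 1/(1463/3) = 3/1463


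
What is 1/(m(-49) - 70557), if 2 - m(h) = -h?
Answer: -1/70604 ≈ -1.4163e-5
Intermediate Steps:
m(h) = 2 + h (m(h) = 2 - (-1)*h = 2 + h)
1/(m(-49) - 70557) = 1/((2 - 49) - 70557) = 1/(-47 - 70557) = 1/(-70604) = -1/70604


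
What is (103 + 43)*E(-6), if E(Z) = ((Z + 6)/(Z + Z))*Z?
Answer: 0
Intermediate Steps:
E(Z) = 3 + Z/2 (E(Z) = ((6 + Z)/((2*Z)))*Z = ((6 + Z)*(1/(2*Z)))*Z = ((6 + Z)/(2*Z))*Z = 3 + Z/2)
(103 + 43)*E(-6) = (103 + 43)*(3 + (½)*(-6)) = 146*(3 - 3) = 146*0 = 0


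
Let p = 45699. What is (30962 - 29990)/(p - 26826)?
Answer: 12/233 ≈ 0.051502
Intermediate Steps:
(30962 - 29990)/(p - 26826) = (30962 - 29990)/(45699 - 26826) = 972/18873 = 972*(1/18873) = 12/233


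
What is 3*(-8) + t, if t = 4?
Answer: -20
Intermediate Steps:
3*(-8) + t = 3*(-8) + 4 = -24 + 4 = -20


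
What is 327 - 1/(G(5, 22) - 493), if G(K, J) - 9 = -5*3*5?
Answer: 182794/559 ≈ 327.00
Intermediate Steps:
G(K, J) = -66 (G(K, J) = 9 - 5*3*5 = 9 - 15*5 = 9 - 75 = -66)
327 - 1/(G(5, 22) - 493) = 327 - 1/(-66 - 493) = 327 - 1/(-559) = 327 - 1*(-1/559) = 327 + 1/559 = 182794/559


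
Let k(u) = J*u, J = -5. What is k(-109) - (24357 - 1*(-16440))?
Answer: -40252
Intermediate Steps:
k(u) = -5*u
k(-109) - (24357 - 1*(-16440)) = -5*(-109) - (24357 - 1*(-16440)) = 545 - (24357 + 16440) = 545 - 1*40797 = 545 - 40797 = -40252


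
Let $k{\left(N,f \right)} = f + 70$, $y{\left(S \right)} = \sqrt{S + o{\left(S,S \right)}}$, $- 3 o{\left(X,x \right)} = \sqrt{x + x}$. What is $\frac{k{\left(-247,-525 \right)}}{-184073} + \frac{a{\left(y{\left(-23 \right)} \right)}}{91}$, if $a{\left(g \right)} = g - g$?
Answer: $\frac{455}{184073} \approx 0.0024718$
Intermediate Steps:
$o{\left(X,x \right)} = - \frac{\sqrt{2} \sqrt{x}}{3}$ ($o{\left(X,x \right)} = - \frac{\sqrt{x + x}}{3} = - \frac{\sqrt{2 x}}{3} = - \frac{\sqrt{2} \sqrt{x}}{3}$)
$y{\left(S \right)} = \sqrt{S - \frac{\sqrt{2} \sqrt{S}}{3}}$
$a{\left(g \right)} = 0$
$k{\left(N,f \right)} = 70 + f$
$\frac{k{\left(-247,-525 \right)}}{-184073} + \frac{a{\left(y{\left(-23 \right)} \right)}}{91} = \frac{70 - 525}{-184073} + \frac{0}{91} = \left(-455\right) \left(- \frac{1}{184073}\right) + 0 \cdot \frac{1}{91} = \frac{455}{184073} + 0 = \frac{455}{184073}$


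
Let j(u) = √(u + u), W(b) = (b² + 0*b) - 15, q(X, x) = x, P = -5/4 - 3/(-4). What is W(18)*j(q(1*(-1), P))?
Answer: 309*I ≈ 309.0*I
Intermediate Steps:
P = -½ (P = -5*¼ - 3*(-¼) = -5/4 + ¾ = -½ ≈ -0.50000)
W(b) = -15 + b² (W(b) = (b² + 0) - 15 = b² - 15 = -15 + b²)
j(u) = √2*√u (j(u) = √(2*u) = √2*√u)
W(18)*j(q(1*(-1), P)) = (-15 + 18²)*(√2*√(-½)) = (-15 + 324)*(√2*(I*√2/2)) = 309*I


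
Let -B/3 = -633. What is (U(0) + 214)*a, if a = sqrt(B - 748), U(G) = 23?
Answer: 237*sqrt(1151) ≈ 8040.6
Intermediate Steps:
B = 1899 (B = -3*(-633) = 1899)
a = sqrt(1151) (a = sqrt(1899 - 748) = sqrt(1151) ≈ 33.926)
(U(0) + 214)*a = (23 + 214)*sqrt(1151) = 237*sqrt(1151)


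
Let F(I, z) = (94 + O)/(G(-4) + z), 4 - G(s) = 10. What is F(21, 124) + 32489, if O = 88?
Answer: 1916942/59 ≈ 32491.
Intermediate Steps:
G(s) = -6 (G(s) = 4 - 1*10 = 4 - 10 = -6)
F(I, z) = 182/(-6 + z) (F(I, z) = (94 + 88)/(-6 + z) = 182/(-6 + z))
F(21, 124) + 32489 = 182/(-6 + 124) + 32489 = 182/118 + 32489 = 182*(1/118) + 32489 = 91/59 + 32489 = 1916942/59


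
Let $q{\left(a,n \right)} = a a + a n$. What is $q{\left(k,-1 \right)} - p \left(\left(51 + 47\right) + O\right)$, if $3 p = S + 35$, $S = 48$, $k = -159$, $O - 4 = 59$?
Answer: $\frac{62957}{3} \approx 20986.0$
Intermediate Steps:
$O = 63$ ($O = 4 + 59 = 63$)
$q{\left(a,n \right)} = a^{2} + a n$
$p = \frac{83}{3}$ ($p = \frac{48 + 35}{3} = \frac{1}{3} \cdot 83 = \frac{83}{3} \approx 27.667$)
$q{\left(k,-1 \right)} - p \left(\left(51 + 47\right) + O\right) = - 159 \left(-159 - 1\right) - \frac{83 \left(\left(51 + 47\right) + 63\right)}{3} = \left(-159\right) \left(-160\right) - \frac{83 \left(98 + 63\right)}{3} = 25440 - \frac{83}{3} \cdot 161 = 25440 - \frac{13363}{3} = \frac{62957}{3}$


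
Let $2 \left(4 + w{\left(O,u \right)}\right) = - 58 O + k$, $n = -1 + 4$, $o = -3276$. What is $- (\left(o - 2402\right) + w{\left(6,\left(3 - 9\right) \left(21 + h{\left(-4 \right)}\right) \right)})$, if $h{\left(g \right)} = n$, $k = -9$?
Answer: $\frac{11721}{2} \approx 5860.5$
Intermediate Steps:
$n = 3$
$h{\left(g \right)} = 3$
$w{\left(O,u \right)} = - \frac{17}{2} - 29 O$ ($w{\left(O,u \right)} = -4 + \frac{- 58 O - 9}{2} = -4 + \frac{-9 - 58 O}{2} = -4 - \left(\frac{9}{2} + 29 O\right) = - \frac{17}{2} - 29 O$)
$- (\left(o - 2402\right) + w{\left(6,\left(3 - 9\right) \left(21 + h{\left(-4 \right)}\right) \right)}) = - (\left(-3276 - 2402\right) - \frac{365}{2}) = - (-5678 - \frac{365}{2}) = \left(-1\right) \left(- \frac{11721}{2}\right) = \frac{11721}{2}$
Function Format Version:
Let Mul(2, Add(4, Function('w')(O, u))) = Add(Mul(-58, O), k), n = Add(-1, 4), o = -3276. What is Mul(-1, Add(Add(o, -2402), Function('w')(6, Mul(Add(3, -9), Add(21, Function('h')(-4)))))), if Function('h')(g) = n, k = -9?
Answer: Rational(11721, 2) ≈ 5860.5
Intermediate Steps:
n = 3
Function('h')(g) = 3
Function('w')(O, u) = Add(Rational(-17, 2), Mul(-29, O)) (Function('w')(O, u) = Add(-4, Mul(Rational(1, 2), Add(Mul(-58, O), -9))) = Add(-4, Mul(Rational(1, 2), Add(-9, Mul(-58, O)))) = Add(-4, Add(Rational(-9, 2), Mul(-29, O))) = Add(Rational(-17, 2), Mul(-29, O)))
Mul(-1, Add(Add(o, -2402), Function('w')(6, Mul(Add(3, -9), Add(21, Function('h')(-4)))))) = Mul(-1, Add(Add(-3276, -2402), Add(Rational(-17, 2), Mul(-29, 6)))) = Mul(-1, Add(-5678, Add(Rational(-17, 2), -174))) = Mul(-1, Add(-5678, Rational(-365, 2))) = Mul(-1, Rational(-11721, 2)) = Rational(11721, 2)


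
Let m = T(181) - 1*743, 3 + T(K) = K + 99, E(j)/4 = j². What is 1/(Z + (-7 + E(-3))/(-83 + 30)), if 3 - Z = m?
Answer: 53/24828 ≈ 0.0021347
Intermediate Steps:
E(j) = 4*j²
T(K) = 96 + K (T(K) = -3 + (K + 99) = -3 + (99 + K) = 96 + K)
m = -466 (m = (96 + 181) - 1*743 = 277 - 743 = -466)
Z = 469 (Z = 3 - 1*(-466) = 3 + 466 = 469)
1/(Z + (-7 + E(-3))/(-83 + 30)) = 1/(469 + (-7 + 4*(-3)²)/(-83 + 30)) = 1/(469 + (-7 + 4*9)/(-53)) = 1/(469 + (-7 + 36)*(-1/53)) = 1/(469 + 29*(-1/53)) = 1/(469 - 29/53) = 1/(24828/53) = 53/24828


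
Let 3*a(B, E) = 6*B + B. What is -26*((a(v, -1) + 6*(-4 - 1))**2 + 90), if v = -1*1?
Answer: -265694/9 ≈ -29522.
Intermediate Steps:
v = -1
a(B, E) = 7*B/3 (a(B, E) = (6*B + B)/3 = (7*B)/3 = 7*B/3)
-26*((a(v, -1) + 6*(-4 - 1))**2 + 90) = -26*(((7/3)*(-1) + 6*(-4 - 1))**2 + 90) = -26*((-7/3 + 6*(-5))**2 + 90) = -26*((-7/3 - 30)**2 + 90) = -26*((-97/3)**2 + 90) = -26*(9409/9 + 90) = -26*10219/9 = -265694/9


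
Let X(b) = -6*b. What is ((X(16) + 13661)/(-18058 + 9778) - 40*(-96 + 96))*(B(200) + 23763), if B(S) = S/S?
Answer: -16117933/414 ≈ -38932.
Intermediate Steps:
B(S) = 1
((X(16) + 13661)/(-18058 + 9778) - 40*(-96 + 96))*(B(200) + 23763) = ((-6*16 + 13661)/(-18058 + 9778) - 40*(-96 + 96))*(1 + 23763) = ((-96 + 13661)/(-8280) - 40*0)*23764 = (13565*(-1/8280) + 0)*23764 = (-2713/1656 + 0)*23764 = -2713/1656*23764 = -16117933/414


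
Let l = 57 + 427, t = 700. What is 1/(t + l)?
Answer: 1/1184 ≈ 0.00084459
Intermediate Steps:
l = 484
1/(t + l) = 1/(700 + 484) = 1/1184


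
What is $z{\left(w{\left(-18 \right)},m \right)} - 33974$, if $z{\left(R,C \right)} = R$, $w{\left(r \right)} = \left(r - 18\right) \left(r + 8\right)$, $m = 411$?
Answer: $-33614$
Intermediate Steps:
$w{\left(r \right)} = \left(-18 + r\right) \left(8 + r\right)$
$z{\left(w{\left(-18 \right)},m \right)} - 33974 = \left(-144 + \left(-18\right)^{2} - -180\right) - 33974 = \left(-144 + 324 + 180\right) - 33974 = 360 - 33974 = -33614$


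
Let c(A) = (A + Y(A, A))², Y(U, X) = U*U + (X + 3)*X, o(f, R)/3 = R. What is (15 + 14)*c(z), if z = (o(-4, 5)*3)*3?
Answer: 39679542900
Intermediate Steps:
o(f, R) = 3*R
Y(U, X) = U² + X*(3 + X) (Y(U, X) = U² + (3 + X)*X = U² + X*(3 + X))
z = 135 (z = ((3*5)*3)*3 = (15*3)*3 = 45*3 = 135)
c(A) = (2*A² + 4*A)² (c(A) = (A + (A² + A² + 3*A))² = (A + (2*A² + 3*A))² = (2*A² + 4*A)²)
(15 + 14)*c(z) = (15 + 14)*(4*135²*(2 + 135)²) = 29*(4*18225*137²) = 29*(4*18225*18769) = 29*1368260100 = 39679542900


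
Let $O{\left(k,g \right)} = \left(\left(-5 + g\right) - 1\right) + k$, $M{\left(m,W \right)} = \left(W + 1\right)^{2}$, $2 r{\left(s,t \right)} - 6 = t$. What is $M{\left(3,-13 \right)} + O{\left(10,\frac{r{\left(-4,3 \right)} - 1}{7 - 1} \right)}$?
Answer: $\frac{1783}{12} \approx 148.58$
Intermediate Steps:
$r{\left(s,t \right)} = 3 + \frac{t}{2}$
$M{\left(m,W \right)} = \left(1 + W\right)^{2}$
$O{\left(k,g \right)} = -6 + g + k$ ($O{\left(k,g \right)} = \left(-6 + g\right) + k = -6 + g + k$)
$M{\left(3,-13 \right)} + O{\left(10,\frac{r{\left(-4,3 \right)} - 1}{7 - 1} \right)} = \left(1 - 13\right)^{2} + \left(-6 + \frac{\left(3 + \frac{1}{2} \cdot 3\right) - 1}{7 - 1} + 10\right) = \left(-12\right)^{2} + \left(-6 + \frac{\left(3 + \frac{3}{2}\right) - 1}{6} + 10\right) = 144 + \left(-6 + \left(\frac{9}{2} - 1\right) \frac{1}{6} + 10\right) = 144 + \left(-6 + \frac{7}{2} \cdot \frac{1}{6} + 10\right) = 144 + \left(-6 + \frac{7}{12} + 10\right) = 144 + \frac{55}{12} = \frac{1783}{12}$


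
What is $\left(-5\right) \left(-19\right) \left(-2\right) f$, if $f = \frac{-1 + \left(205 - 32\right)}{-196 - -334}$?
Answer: $- \frac{16340}{69} \approx -236.81$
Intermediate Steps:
$f = \frac{86}{69}$ ($f = \frac{-1 + \left(205 - 32\right)}{-196 + 334} = \frac{-1 + 173}{138} = 172 \cdot \frac{1}{138} = \frac{86}{69} \approx 1.2464$)
$\left(-5\right) \left(-19\right) \left(-2\right) f = \left(-5\right) \left(-19\right) \left(-2\right) \frac{86}{69} = 95 \left(-2\right) \frac{86}{69} = \left(-190\right) \frac{86}{69} = - \frac{16340}{69}$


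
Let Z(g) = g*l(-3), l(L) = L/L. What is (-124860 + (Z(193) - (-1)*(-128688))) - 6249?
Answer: -259604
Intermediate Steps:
l(L) = 1
Z(g) = g (Z(g) = g*1 = g)
(-124860 + (Z(193) - (-1)*(-128688))) - 6249 = (-124860 + (193 - (-1)*(-128688))) - 6249 = (-124860 + (193 - 1*128688)) - 6249 = (-124860 + (193 - 128688)) - 6249 = (-124860 - 128495) - 6249 = -253355 - 6249 = -259604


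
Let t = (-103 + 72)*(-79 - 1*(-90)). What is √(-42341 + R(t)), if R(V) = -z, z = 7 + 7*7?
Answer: I*√42397 ≈ 205.91*I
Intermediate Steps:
t = -341 (t = -31*(-79 + 90) = -31*11 = -341)
z = 56 (z = 7 + 49 = 56)
R(V) = -56 (R(V) = -1*56 = -56)
√(-42341 + R(t)) = √(-42341 - 56) = √(-42397) = I*√42397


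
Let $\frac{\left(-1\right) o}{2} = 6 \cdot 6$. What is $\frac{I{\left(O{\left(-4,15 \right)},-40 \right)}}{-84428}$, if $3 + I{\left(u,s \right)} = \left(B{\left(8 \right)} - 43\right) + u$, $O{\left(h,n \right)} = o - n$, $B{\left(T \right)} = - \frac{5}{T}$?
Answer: $\frac{1069}{675424} \approx 0.0015827$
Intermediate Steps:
$o = -72$ ($o = - 2 \cdot 6 \cdot 6 = \left(-2\right) 36 = -72$)
$O{\left(h,n \right)} = -72 - n$
$I{\left(u,s \right)} = - \frac{373}{8} + u$ ($I{\left(u,s \right)} = -3 - \left(43 + \frac{5}{8} - u\right) = -3 + \left(\left(\left(-5\right) \frac{1}{8} - 43\right) + u\right) = -3 + \left(\left(- \frac{5}{8} - 43\right) + u\right) = -3 + \left(- \frac{349}{8} + u\right) = - \frac{373}{8} + u$)
$\frac{I{\left(O{\left(-4,15 \right)},-40 \right)}}{-84428} = \frac{- \frac{373}{8} - 87}{-84428} = \left(- \frac{373}{8} - 87\right) \left(- \frac{1}{84428}\right) = \left(- \frac{1069}{8}\right) \left(- \frac{1}{84428}\right) = \frac{1069}{675424}$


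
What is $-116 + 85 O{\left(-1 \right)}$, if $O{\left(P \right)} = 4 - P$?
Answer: $309$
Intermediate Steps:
$-116 + 85 O{\left(-1 \right)} = -116 + 85 \left(4 - -1\right) = -116 + 85 \left(4 + 1\right) = -116 + 85 \cdot 5 = -116 + 425 = 309$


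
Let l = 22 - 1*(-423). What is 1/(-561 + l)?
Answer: -1/116 ≈ -0.0086207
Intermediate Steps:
l = 445 (l = 22 + 423 = 445)
1/(-561 + l) = 1/(-561 + 445) = 1/(-116) = -1/116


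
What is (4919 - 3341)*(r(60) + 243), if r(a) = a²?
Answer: 6064254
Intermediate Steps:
(4919 - 3341)*(r(60) + 243) = (4919 - 3341)*(60² + 243) = 1578*(3600 + 243) = 1578*3843 = 6064254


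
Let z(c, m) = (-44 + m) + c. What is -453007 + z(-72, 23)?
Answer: -453100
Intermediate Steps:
z(c, m) = -44 + c + m
-453007 + z(-72, 23) = -453007 + (-44 - 72 + 23) = -453007 - 93 = -453100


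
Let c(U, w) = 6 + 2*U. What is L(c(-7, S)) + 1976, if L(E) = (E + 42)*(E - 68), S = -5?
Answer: -608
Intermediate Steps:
L(E) = (-68 + E)*(42 + E) (L(E) = (42 + E)*(-68 + E) = (-68 + E)*(42 + E))
L(c(-7, S)) + 1976 = (-2856 + (6 + 2*(-7))² - 26*(6 + 2*(-7))) + 1976 = (-2856 + (6 - 14)² - 26*(6 - 14)) + 1976 = (-2856 + (-8)² - 26*(-8)) + 1976 = (-2856 + 64 + 208) + 1976 = -2584 + 1976 = -608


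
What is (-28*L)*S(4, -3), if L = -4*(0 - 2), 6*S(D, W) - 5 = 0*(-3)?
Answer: -560/3 ≈ -186.67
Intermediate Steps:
S(D, W) = ⅚ (S(D, W) = ⅚ + (0*(-3))/6 = ⅚ + (⅙)*0 = ⅚ + 0 = ⅚)
L = 8 (L = -4*(-2) = 8)
(-28*L)*S(4, -3) = -28*8*(⅚) = -224*⅚ = -560/3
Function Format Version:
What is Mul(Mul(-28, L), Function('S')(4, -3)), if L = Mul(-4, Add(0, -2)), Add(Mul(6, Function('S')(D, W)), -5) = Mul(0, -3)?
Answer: Rational(-560, 3) ≈ -186.67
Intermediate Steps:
Function('S')(D, W) = Rational(5, 6) (Function('S')(D, W) = Add(Rational(5, 6), Mul(Rational(1, 6), Mul(0, -3))) = Add(Rational(5, 6), Mul(Rational(1, 6), 0)) = Add(Rational(5, 6), 0) = Rational(5, 6))
L = 8 (L = Mul(-4, -2) = 8)
Mul(Mul(-28, L), Function('S')(4, -3)) = Mul(Mul(-28, 8), Rational(5, 6)) = Mul(-224, Rational(5, 6)) = Rational(-560, 3)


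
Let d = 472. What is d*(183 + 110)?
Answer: 138296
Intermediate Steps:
d*(183 + 110) = 472*(183 + 110) = 472*293 = 138296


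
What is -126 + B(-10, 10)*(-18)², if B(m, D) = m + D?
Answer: -126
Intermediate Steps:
B(m, D) = D + m
-126 + B(-10, 10)*(-18)² = -126 + (10 - 10)*(-18)² = -126 + 0*324 = -126 + 0 = -126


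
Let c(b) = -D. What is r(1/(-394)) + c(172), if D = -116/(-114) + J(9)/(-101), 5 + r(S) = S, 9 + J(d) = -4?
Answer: -13947053/2268258 ≈ -6.1488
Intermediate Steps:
J(d) = -13 (J(d) = -9 - 4 = -13)
r(S) = -5 + S
D = 6599/5757 (D = -116/(-114) - 13/(-101) = -116*(-1/114) - 13*(-1/101) = 58/57 + 13/101 = 6599/5757 ≈ 1.1463)
c(b) = -6599/5757 (c(b) = -1*6599/5757 = -6599/5757)
r(1/(-394)) + c(172) = (-5 + 1/(-394)) - 6599/5757 = (-5 - 1/394) - 6599/5757 = -1971/394 - 6599/5757 = -13947053/2268258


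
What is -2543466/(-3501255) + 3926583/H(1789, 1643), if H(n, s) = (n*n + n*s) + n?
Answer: 9789671085169/7167812418145 ≈ 1.3658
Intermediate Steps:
H(n, s) = n + n² + n*s (H(n, s) = (n² + n*s) + n = n + n² + n*s)
-2543466/(-3501255) + 3926583/H(1789, 1643) = -2543466/(-3501255) + 3926583/((1789*(1 + 1789 + 1643))) = -2543466*(-1/3501255) + 3926583/((1789*3433)) = 847822/1167085 + 3926583/6141637 = 9789671085169/7167812418145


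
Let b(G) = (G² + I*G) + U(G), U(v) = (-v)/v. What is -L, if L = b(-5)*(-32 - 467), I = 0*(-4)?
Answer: 11976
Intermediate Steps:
U(v) = -1
I = 0
b(G) = -1 + G² (b(G) = (G² + 0*G) - 1 = (G² + 0) - 1 = G² - 1 = -1 + G²)
L = -11976 (L = (-1 + (-5)²)*(-32 - 467) = (-1 + 25)*(-499) = 24*(-499) = -11976)
-L = -1*(-11976) = 11976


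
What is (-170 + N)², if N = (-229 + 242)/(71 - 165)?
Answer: 255776049/8836 ≈ 28947.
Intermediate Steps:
N = -13/94 (N = 13/(-94) = 13*(-1/94) = -13/94 ≈ -0.13830)
(-170 + N)² = (-170 - 13/94)² = (-15993/94)² = 255776049/8836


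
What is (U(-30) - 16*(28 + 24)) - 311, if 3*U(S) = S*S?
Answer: -843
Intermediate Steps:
U(S) = S²/3 (U(S) = (S*S)/3 = S²/3)
(U(-30) - 16*(28 + 24)) - 311 = ((⅓)*(-30)² - 16*(28 + 24)) - 311 = ((⅓)*900 - 16*52) - 311 = (300 - 832) - 311 = -532 - 311 = -843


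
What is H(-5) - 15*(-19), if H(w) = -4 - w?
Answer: 286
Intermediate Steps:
H(-5) - 15*(-19) = (-4 - 1*(-5)) - 15*(-19) = (-4 + 5) + 285 = 1 + 285 = 286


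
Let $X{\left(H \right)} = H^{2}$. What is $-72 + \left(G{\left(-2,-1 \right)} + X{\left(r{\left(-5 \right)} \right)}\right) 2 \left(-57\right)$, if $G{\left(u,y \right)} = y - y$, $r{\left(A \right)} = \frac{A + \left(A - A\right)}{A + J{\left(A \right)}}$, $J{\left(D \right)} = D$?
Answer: $- \frac{201}{2} \approx -100.5$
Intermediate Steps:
$r{\left(A \right)} = \frac{1}{2}$ ($r{\left(A \right)} = \frac{A + \left(A - A\right)}{A + A} = \frac{A + 0}{2 A} = A \frac{1}{2 A} = \frac{1}{2}$)
$G{\left(u,y \right)} = 0$
$-72 + \left(G{\left(-2,-1 \right)} + X{\left(r{\left(-5 \right)} \right)}\right) 2 \left(-57\right) = -72 + \left(0 + \left(\frac{1}{2}\right)^{2}\right) 2 \left(-57\right) = -72 + \left(0 + \frac{1}{4}\right) 2 \left(-57\right) = -72 + \frac{1}{4} \cdot 2 \left(-57\right) = -72 + \frac{1}{2} \left(-57\right) = -72 - \frac{57}{2} = - \frac{201}{2}$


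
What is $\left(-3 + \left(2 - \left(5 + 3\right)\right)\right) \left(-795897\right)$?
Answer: $7163073$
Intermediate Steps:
$\left(-3 + \left(2 - \left(5 + 3\right)\right)\right) \left(-795897\right) = \left(-3 + \left(2 - 8\right)\right) \left(-795897\right) = \left(-3 - 6\right) \left(-795897\right) = \left(-9\right) \left(-795897\right) = 7163073$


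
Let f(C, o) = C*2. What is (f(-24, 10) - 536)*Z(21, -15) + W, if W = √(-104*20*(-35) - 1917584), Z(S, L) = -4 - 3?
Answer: 4088 + 12*I*√12811 ≈ 4088.0 + 1358.2*I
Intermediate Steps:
Z(S, L) = -7
f(C, o) = 2*C
W = 12*I*√12811 (W = √(-2080*(-35) - 1917584) = √(72800 - 1917584) = √(-1844784) = 12*I*√12811 ≈ 1358.2*I)
(f(-24, 10) - 536)*Z(21, -15) + W = (2*(-24) - 536)*(-7) + 12*I*√12811 = (-48 - 536)*(-7) + 12*I*√12811 = -584*(-7) + 12*I*√12811 = 4088 + 12*I*√12811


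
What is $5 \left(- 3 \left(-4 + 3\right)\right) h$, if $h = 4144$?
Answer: $62160$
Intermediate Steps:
$5 \left(- 3 \left(-4 + 3\right)\right) h = 5 \left(- 3 \left(-4 + 3\right)\right) 4144 = 5 \left(\left(-3\right) \left(-1\right)\right) 4144 = 5 \cdot 3 \cdot 4144 = 15 \cdot 4144 = 62160$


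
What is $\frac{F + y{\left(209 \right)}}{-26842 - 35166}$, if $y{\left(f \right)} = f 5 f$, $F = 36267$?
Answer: $- \frac{31834}{7751} \approx -4.1071$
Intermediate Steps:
$y{\left(f \right)} = 5 f^{2}$ ($y{\left(f \right)} = 5 f f = 5 f^{2}$)
$\frac{F + y{\left(209 \right)}}{-26842 - 35166} = \frac{36267 + 5 \cdot 209^{2}}{-26842 - 35166} = \frac{36267 + 5 \cdot 43681}{-62008} = \left(36267 + 218405\right) \left(- \frac{1}{62008}\right) = 254672 \left(- \frac{1}{62008}\right) = - \frac{31834}{7751}$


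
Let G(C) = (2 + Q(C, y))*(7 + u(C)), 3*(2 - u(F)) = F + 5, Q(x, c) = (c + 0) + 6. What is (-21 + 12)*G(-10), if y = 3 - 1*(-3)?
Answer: -1344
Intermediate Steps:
y = 6 (y = 3 + 3 = 6)
Q(x, c) = 6 + c (Q(x, c) = c + 6 = 6 + c)
u(F) = 1/3 - F/3 (u(F) = 2 - (F + 5)/3 = 2 - (5 + F)/3 = 2 + (-5/3 - F/3) = 1/3 - F/3)
G(C) = 308/3 - 14*C/3 (G(C) = (2 + (6 + 6))*(7 + (1/3 - C/3)) = (2 + 12)*(22/3 - C/3) = 14*(22/3 - C/3) = 308/3 - 14*C/3)
(-21 + 12)*G(-10) = (-21 + 12)*(308/3 - 14/3*(-10)) = -9*(308/3 + 140/3) = -9*448/3 = -1344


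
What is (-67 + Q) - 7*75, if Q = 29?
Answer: -563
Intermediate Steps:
(-67 + Q) - 7*75 = (-67 + 29) - 7*75 = -38 - 525 = -563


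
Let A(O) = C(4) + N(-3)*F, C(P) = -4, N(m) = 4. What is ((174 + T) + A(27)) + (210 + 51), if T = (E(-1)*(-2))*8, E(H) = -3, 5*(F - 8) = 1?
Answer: 2559/5 ≈ 511.80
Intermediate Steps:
F = 41/5 (F = 8 + (⅕)*1 = 8 + ⅕ = 41/5 ≈ 8.2000)
T = 48 (T = -3*(-2)*8 = 6*8 = 48)
A(O) = 144/5 (A(O) = -4 + 4*(41/5) = -4 + 164/5 = 144/5)
((174 + T) + A(27)) + (210 + 51) = ((174 + 48) + 144/5) + (210 + 51) = (222 + 144/5) + 261 = 1254/5 + 261 = 2559/5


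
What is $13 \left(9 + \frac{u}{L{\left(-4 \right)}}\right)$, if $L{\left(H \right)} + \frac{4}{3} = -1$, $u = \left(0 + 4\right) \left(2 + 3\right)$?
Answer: $\frac{39}{7} \approx 5.5714$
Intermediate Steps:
$u = 20$ ($u = 4 \cdot 5 = 20$)
$L{\left(H \right)} = - \frac{7}{3}$ ($L{\left(H \right)} = - \frac{4}{3} - 1 = - \frac{7}{3}$)
$13 \left(9 + \frac{u}{L{\left(-4 \right)}}\right) = 13 \left(9 + \frac{20}{- \frac{7}{3}}\right) = 13 \left(9 + 20 \left(- \frac{3}{7}\right)\right) = 13 \left(9 - \frac{60}{7}\right) = 13 \cdot \frac{3}{7} = \frac{39}{7}$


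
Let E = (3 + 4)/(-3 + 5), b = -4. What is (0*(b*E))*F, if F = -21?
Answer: 0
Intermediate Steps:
E = 7/2 ≈ 3.5000
(0*(b*E))*F = (0*(-4*7/2))*(-21) = (0*(-14))*(-21) = 0*(-21) = 0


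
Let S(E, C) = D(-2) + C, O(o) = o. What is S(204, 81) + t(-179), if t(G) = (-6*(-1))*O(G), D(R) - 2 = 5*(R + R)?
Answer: -1011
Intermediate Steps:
D(R) = 2 + 10*R (D(R) = 2 + 5*(R + R) = 2 + 5*(2*R) = 2 + 10*R)
S(E, C) = -18 + C (S(E, C) = (2 + 10*(-2)) + C = (2 - 20) + C = -18 + C)
t(G) = 6*G (t(G) = (-6*(-1))*G = 6*G)
S(204, 81) + t(-179) = (-18 + 81) + 6*(-179) = 63 - 1074 = -1011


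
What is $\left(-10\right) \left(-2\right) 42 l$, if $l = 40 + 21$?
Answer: $51240$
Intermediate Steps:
$l = 61$
$\left(-10\right) \left(-2\right) 42 l = \left(-10\right) \left(-2\right) 42 \cdot 61 = 20 \cdot 42 \cdot 61 = 840 \cdot 61 = 51240$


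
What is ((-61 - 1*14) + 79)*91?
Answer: 364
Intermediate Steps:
((-61 - 1*14) + 79)*91 = ((-61 - 14) + 79)*91 = (-75 + 79)*91 = 4*91 = 364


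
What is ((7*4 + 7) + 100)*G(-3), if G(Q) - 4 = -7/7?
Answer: 405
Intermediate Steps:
G(Q) = 3 (G(Q) = 4 - 7/7 = 4 - 7*1/7 = 4 - 1 = 3)
((7*4 + 7) + 100)*G(-3) = ((7*4 + 7) + 100)*3 = ((28 + 7) + 100)*3 = (35 + 100)*3 = 135*3 = 405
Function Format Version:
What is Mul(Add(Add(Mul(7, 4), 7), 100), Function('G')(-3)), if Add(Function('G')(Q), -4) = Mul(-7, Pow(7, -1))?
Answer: 405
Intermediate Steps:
Function('G')(Q) = 3 (Function('G')(Q) = Add(4, Mul(-7, Pow(7, -1))) = Add(4, Mul(-7, Rational(1, 7))) = Add(4, -1) = 3)
Mul(Add(Add(Mul(7, 4), 7), 100), Function('G')(-3)) = Mul(Add(Add(Mul(7, 4), 7), 100), 3) = Mul(Add(Add(28, 7), 100), 3) = Mul(Add(35, 100), 3) = Mul(135, 3) = 405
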